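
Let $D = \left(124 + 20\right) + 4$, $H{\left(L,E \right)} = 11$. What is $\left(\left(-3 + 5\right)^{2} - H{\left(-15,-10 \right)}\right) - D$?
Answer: $-155$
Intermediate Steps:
$D = 148$ ($D = 144 + 4 = 148$)
$\left(\left(-3 + 5\right)^{2} - H{\left(-15,-10 \right)}\right) - D = \left(\left(-3 + 5\right)^{2} - 11\right) - 148 = \left(2^{2} - 11\right) - 148 = \left(4 - 11\right) - 148 = -7 - 148 = -155$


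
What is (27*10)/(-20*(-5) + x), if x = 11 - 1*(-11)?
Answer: 135/61 ≈ 2.2131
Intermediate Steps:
x = 22 (x = 11 + 11 = 22)
(27*10)/(-20*(-5) + x) = (27*10)/(-20*(-5) + 22) = 270/(100 + 22) = 270/122 = 270*(1/122) = 135/61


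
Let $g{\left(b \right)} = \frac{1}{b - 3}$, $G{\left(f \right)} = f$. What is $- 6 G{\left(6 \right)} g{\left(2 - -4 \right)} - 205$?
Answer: $-217$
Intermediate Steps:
$g{\left(b \right)} = \frac{1}{-3 + b}$
$- 6 G{\left(6 \right)} g{\left(2 - -4 \right)} - 205 = \frac{\left(-6\right) 6}{-3 + \left(2 - -4\right)} - 205 = - \frac{36}{-3 + \left(2 + 4\right)} - 205 = - \frac{36}{-3 + 6} - 205 = - \frac{36}{3} - 205 = \left(-36\right) \frac{1}{3} - 205 = -12 - 205 = -217$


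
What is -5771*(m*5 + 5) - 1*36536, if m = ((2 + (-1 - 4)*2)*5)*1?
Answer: 1088809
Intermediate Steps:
m = -40 (m = ((2 - 5*2)*5)*1 = ((2 - 10)*5)*1 = -8*5*1 = -40*1 = -40)
-5771*(m*5 + 5) - 1*36536 = -5771*(-40*5 + 5) - 1*36536 = -5771*(-200 + 5) - 36536 = -5771*(-195) - 36536 = 1125345 - 36536 = 1088809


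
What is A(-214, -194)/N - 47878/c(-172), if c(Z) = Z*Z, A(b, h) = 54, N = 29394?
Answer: -39048011/24155336 ≈ -1.6165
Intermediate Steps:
c(Z) = Z²
A(-214, -194)/N - 47878/c(-172) = 54/29394 - 47878/((-172)²) = 54*(1/29394) - 47878/29584 = 3/1633 - 47878*1/29584 = 3/1633 - 23939/14792 = -39048011/24155336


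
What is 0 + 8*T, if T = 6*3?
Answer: 144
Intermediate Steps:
T = 18
0 + 8*T = 0 + 8*18 = 0 + 144 = 144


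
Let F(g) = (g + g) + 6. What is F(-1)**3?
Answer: 64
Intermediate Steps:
F(g) = 6 + 2*g (F(g) = 2*g + 6 = 6 + 2*g)
F(-1)**3 = (6 + 2*(-1))**3 = (6 - 2)**3 = 4**3 = 64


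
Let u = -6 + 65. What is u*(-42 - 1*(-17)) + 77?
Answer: -1398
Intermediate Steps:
u = 59
u*(-42 - 1*(-17)) + 77 = 59*(-42 - 1*(-17)) + 77 = 59*(-42 + 17) + 77 = 59*(-25) + 77 = -1475 + 77 = -1398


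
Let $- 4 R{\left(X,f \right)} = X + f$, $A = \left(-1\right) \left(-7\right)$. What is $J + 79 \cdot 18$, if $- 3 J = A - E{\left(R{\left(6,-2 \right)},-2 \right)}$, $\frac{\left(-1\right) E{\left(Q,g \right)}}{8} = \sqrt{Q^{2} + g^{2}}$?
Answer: $\frac{4259}{3} - \frac{8 \sqrt{5}}{3} \approx 1413.7$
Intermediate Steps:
$A = 7$
$R{\left(X,f \right)} = - \frac{X}{4} - \frac{f}{4}$ ($R{\left(X,f \right)} = - \frac{X + f}{4} = - \frac{X}{4} - \frac{f}{4}$)
$E{\left(Q,g \right)} = - 8 \sqrt{Q^{2} + g^{2}}$
$J = - \frac{7}{3} - \frac{8 \sqrt{5}}{3}$ ($J = - \frac{7 - - 8 \sqrt{\left(\left(- \frac{1}{4}\right) 6 - - \frac{1}{2}\right)^{2} + \left(-2\right)^{2}}}{3} = - \frac{7 - - 8 \sqrt{\left(- \frac{3}{2} + \frac{1}{2}\right)^{2} + 4}}{3} = - \frac{7 - - 8 \sqrt{\left(-1\right)^{2} + 4}}{3} = - \frac{7 - - 8 \sqrt{1 + 4}}{3} = - \frac{7 - - 8 \sqrt{5}}{3} = - \frac{7 + 8 \sqrt{5}}{3} = - \frac{7}{3} - \frac{8 \sqrt{5}}{3} \approx -8.2962$)
$J + 79 \cdot 18 = \left(- \frac{7}{3} - \frac{8 \sqrt{5}}{3}\right) + 79 \cdot 18 = \left(- \frac{7}{3} - \frac{8 \sqrt{5}}{3}\right) + 1422 = \frac{4259}{3} - \frac{8 \sqrt{5}}{3}$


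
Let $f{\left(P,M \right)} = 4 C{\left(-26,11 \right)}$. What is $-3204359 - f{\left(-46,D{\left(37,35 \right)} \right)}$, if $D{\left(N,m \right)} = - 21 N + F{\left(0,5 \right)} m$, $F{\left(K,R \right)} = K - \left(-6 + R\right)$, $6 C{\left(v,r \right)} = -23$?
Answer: $- \frac{9613031}{3} \approx -3.2043 \cdot 10^{6}$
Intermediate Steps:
$C{\left(v,r \right)} = - \frac{23}{6}$ ($C{\left(v,r \right)} = \frac{1}{6} \left(-23\right) = - \frac{23}{6}$)
$F{\left(K,R \right)} = 6 + K - R$
$D{\left(N,m \right)} = m - 21 N$ ($D{\left(N,m \right)} = - 21 N + \left(6 + 0 - 5\right) m = - 21 N + 1 m = - 21 N + m = m - 21 N$)
$f{\left(P,M \right)} = - \frac{46}{3}$ ($f{\left(P,M \right)} = 4 \left(- \frac{23}{6}\right) = - \frac{46}{3}$)
$-3204359 - f{\left(-46,D{\left(37,35 \right)} \right)} = -3204359 - - \frac{46}{3} = -3204359 + \frac{46}{3} = - \frac{9613031}{3}$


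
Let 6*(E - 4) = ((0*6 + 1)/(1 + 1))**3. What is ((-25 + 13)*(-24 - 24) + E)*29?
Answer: 807389/48 ≈ 16821.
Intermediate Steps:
E = 193/48 (E = 4 + ((0*6 + 1)/(1 + 1))**3/6 = 4 + ((0 + 1)/2)**3/6 = 4 + (1*(1/2))**3/6 = 4 + (1/2)**3/6 = 4 + (1/6)*(1/8) = 4 + 1/48 = 193/48 ≈ 4.0208)
((-25 + 13)*(-24 - 24) + E)*29 = ((-25 + 13)*(-24 - 24) + 193/48)*29 = (-12*(-48) + 193/48)*29 = (576 + 193/48)*29 = (27841/48)*29 = 807389/48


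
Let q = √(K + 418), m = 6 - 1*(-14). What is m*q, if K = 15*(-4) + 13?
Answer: 20*√371 ≈ 385.23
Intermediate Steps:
m = 20 (m = 6 + 14 = 20)
K = -47 (K = -60 + 13 = -47)
q = √371 (q = √(-47 + 418) = √371 ≈ 19.261)
m*q = 20*√371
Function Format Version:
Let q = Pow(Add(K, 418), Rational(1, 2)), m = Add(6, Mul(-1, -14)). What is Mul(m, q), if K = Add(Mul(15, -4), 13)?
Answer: Mul(20, Pow(371, Rational(1, 2))) ≈ 385.23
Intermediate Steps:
m = 20 (m = Add(6, 14) = 20)
K = -47 (K = Add(-60, 13) = -47)
q = Pow(371, Rational(1, 2)) (q = Pow(Add(-47, 418), Rational(1, 2)) = Pow(371, Rational(1, 2)) ≈ 19.261)
Mul(m, q) = Mul(20, Pow(371, Rational(1, 2)))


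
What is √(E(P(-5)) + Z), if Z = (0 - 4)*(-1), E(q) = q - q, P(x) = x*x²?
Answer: 2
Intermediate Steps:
P(x) = x³
E(q) = 0
Z = 4 (Z = -4*(-1) = 4)
√(E(P(-5)) + Z) = √(0 + 4) = √4 = 2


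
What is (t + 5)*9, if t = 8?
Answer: 117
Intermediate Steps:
(t + 5)*9 = (8 + 5)*9 = 13*9 = 117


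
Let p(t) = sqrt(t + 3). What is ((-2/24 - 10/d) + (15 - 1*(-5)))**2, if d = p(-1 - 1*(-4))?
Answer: 59521/144 - 1195*sqrt(6)/18 ≈ 250.72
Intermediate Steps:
p(t) = sqrt(3 + t)
d = sqrt(6) (d = sqrt(3 + (-1 - 1*(-4))) = sqrt(3 + (-1 + 4)) = sqrt(3 + 3) = sqrt(6) ≈ 2.4495)
((-2/24 - 10/d) + (15 - 1*(-5)))**2 = ((-2/24 - 10*sqrt(6)/6) + (15 - 1*(-5)))**2 = ((-2*1/24 - 5*sqrt(6)/3) + (15 + 5))**2 = ((-1/12 - 5*sqrt(6)/3) + 20)**2 = (239/12 - 5*sqrt(6)/3)**2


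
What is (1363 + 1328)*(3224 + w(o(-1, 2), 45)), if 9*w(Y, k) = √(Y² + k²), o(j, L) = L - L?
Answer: 8689239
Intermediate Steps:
o(j, L) = 0
w(Y, k) = √(Y² + k²)/9
(1363 + 1328)*(3224 + w(o(-1, 2), 45)) = (1363 + 1328)*(3224 + √(0² + 45²)/9) = 2691*(3224 + √(0 + 2025)/9) = 2691*(3224 + √2025/9) = 2691*(3224 + (⅑)*45) = 2691*(3224 + 5) = 2691*3229 = 8689239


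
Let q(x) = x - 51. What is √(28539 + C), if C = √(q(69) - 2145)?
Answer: √(28539 + I*√2127) ≈ 168.94 + 0.137*I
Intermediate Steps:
q(x) = -51 + x
C = I*√2127 (C = √((-51 + 69) - 2145) = √(18 - 2145) = √(-2127) = I*√2127 ≈ 46.119*I)
√(28539 + C) = √(28539 + I*√2127)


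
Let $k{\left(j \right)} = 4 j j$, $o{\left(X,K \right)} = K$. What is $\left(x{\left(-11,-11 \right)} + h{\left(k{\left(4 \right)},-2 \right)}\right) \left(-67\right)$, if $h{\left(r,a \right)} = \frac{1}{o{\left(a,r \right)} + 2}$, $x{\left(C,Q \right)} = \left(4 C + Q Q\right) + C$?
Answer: $- \frac{291919}{66} \approx -4423.0$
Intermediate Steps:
$k{\left(j \right)} = 4 j^{2}$
$x{\left(C,Q \right)} = Q^{2} + 5 C$ ($x{\left(C,Q \right)} = \left(4 C + Q^{2}\right) + C = \left(Q^{2} + 4 C\right) + C = Q^{2} + 5 C$)
$h{\left(r,a \right)} = \frac{1}{2 + r}$ ($h{\left(r,a \right)} = \frac{1}{r + 2} = \frac{1}{2 + r}$)
$\left(x{\left(-11,-11 \right)} + h{\left(k{\left(4 \right)},-2 \right)}\right) \left(-67\right) = \left(\left(\left(-11\right)^{2} + 5 \left(-11\right)\right) + \frac{1}{2 + 4 \cdot 4^{2}}\right) \left(-67\right) = \left(\left(121 - 55\right) + \frac{1}{2 + 4 \cdot 16}\right) \left(-67\right) = \left(66 + \frac{1}{2 + 64}\right) \left(-67\right) = \left(66 + \frac{1}{66}\right) \left(-67\right) = \frac{4357}{66} \left(-67\right) = - \frac{291919}{66}$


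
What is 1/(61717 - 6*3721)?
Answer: 1/39391 ≈ 2.5387e-5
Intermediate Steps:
1/(61717 - 6*3721) = 1/(61717 - 22326) = 1/39391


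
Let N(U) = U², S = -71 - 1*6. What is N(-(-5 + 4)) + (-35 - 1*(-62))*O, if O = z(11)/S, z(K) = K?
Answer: -20/7 ≈ -2.8571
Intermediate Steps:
S = -77 (S = -71 - 6 = -77)
O = -⅐ (O = 11/(-77) = 11*(-1/77) = -⅐ ≈ -0.14286)
N(-(-5 + 4)) + (-35 - 1*(-62))*O = (-(-5 + 4))² + (-35 - 1*(-62))*(-⅐) = (-1*(-1))² + (-35 + 62)*(-⅐) = 1² + 27*(-⅐) = 1 - 27/7 = -20/7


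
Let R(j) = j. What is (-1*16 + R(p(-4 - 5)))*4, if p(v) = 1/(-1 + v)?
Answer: -322/5 ≈ -64.400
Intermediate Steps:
(-1*16 + R(p(-4 - 5)))*4 = (-1*16 + 1/(-1 + (-4 - 5)))*4 = (-16 + 1/(-1 - 9))*4 = (-16 + 1/(-10))*4 = (-16 - ⅒)*4 = -161/10*4 = -322/5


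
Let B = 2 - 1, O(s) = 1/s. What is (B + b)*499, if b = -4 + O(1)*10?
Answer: 3493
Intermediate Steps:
B = 1
b = 6 (b = -4 + 10/1 = -4 + 1*10 = -4 + 10 = 6)
(B + b)*499 = (1 + 6)*499 = 7*499 = 3493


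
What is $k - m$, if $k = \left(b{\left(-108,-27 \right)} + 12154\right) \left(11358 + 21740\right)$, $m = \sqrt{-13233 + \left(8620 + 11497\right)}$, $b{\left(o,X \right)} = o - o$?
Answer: $402273092 - 2 \sqrt{1721} \approx 4.0227 \cdot 10^{8}$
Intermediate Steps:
$b{\left(o,X \right)} = 0$
$m = 2 \sqrt{1721}$ ($m = \sqrt{-13233 + 20117} = \sqrt{6884} = 2 \sqrt{1721} \approx 82.97$)
$k = 402273092$ ($k = \left(0 + 12154\right) \left(11358 + 21740\right) = 12154 \cdot 33098 = 402273092$)
$k - m = 402273092 - 2 \sqrt{1721}$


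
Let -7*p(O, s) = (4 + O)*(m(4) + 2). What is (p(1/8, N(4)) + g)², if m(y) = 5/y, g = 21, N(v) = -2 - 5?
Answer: 18275625/50176 ≈ 364.23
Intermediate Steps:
N(v) = -7
p(O, s) = -13/7 - 13*O/28 (p(O, s) = -(4 + O)*(5/4 + 2)/7 = -(4 + O)*13/(7*4) = -(13 + 13*O/4)/7 = -13/7 - 13*O/28)
(p(1/8, N(4)) + g)² = ((-13/7 - 13/28/8) + 21)² = ((-13/7 - 13/28*⅛) + 21)² = ((-13/7 - 13/224) + 21)² = (-429/224 + 21)² = (4275/224)² = 18275625/50176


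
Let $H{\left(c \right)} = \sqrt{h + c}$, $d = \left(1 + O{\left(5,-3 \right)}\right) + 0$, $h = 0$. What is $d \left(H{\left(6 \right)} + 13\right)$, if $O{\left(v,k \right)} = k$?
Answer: $-26 - 2 \sqrt{6} \approx -30.899$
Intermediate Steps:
$d = -2$ ($d = \left(1 - 3\right) + 0 = -2 + 0 = -2$)
$H{\left(c \right)} = \sqrt{c}$ ($H{\left(c \right)} = \sqrt{0 + c} = \sqrt{c}$)
$d \left(H{\left(6 \right)} + 13\right) = - 2 \left(\sqrt{6} + 13\right) = - 2 \left(13 + \sqrt{6}\right) = -26 - 2 \sqrt{6}$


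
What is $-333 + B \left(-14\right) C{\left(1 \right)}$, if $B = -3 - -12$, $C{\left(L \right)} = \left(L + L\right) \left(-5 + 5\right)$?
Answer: $-333$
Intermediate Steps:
$C{\left(L \right)} = 0$ ($C{\left(L \right)} = 2 L 0 = 0$)
$B = 9$ ($B = -3 + 12 = 9$)
$-333 + B \left(-14\right) C{\left(1 \right)} = -333 + 9 \left(-14\right) 0 = -333 - 0 = -333 + 0 = -333$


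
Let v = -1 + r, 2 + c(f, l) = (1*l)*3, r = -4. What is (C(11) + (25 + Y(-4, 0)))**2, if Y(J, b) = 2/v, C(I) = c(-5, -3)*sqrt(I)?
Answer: 48404/25 - 2706*sqrt(11)/5 ≈ 141.20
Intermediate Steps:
c(f, l) = -2 + 3*l (c(f, l) = -2 + (1*l)*3 = -2 + l*3 = -2 + 3*l)
v = -5 (v = -1 - 4 = -5)
C(I) = -11*sqrt(I) (C(I) = (-2 + 3*(-3))*sqrt(I) = (-2 - 9)*sqrt(I) = -11*sqrt(I))
Y(J, b) = -2/5 (Y(J, b) = 2/(-5) = 2*(-1/5) = -2/5)
(C(11) + (25 + Y(-4, 0)))**2 = (-11*sqrt(11) + (25 - 2/5))**2 = (-11*sqrt(11) + 123/5)**2 = (123/5 - 11*sqrt(11))**2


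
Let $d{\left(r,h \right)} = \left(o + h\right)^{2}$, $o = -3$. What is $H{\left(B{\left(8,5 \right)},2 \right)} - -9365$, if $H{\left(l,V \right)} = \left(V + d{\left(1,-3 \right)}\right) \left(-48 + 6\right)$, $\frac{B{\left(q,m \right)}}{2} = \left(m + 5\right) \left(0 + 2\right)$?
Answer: $7769$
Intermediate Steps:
$d{\left(r,h \right)} = \left(-3 + h\right)^{2}$
$B{\left(q,m \right)} = 20 + 4 m$ ($B{\left(q,m \right)} = 2 \left(m + 5\right) \left(0 + 2\right) = 2 \left(5 + m\right) 2 = 2 \left(10 + 2 m\right) = 20 + 4 m$)
$H{\left(l,V \right)} = -1512 - 42 V$ ($H{\left(l,V \right)} = \left(V + \left(-3 - 3\right)^{2}\right) \left(-48 + 6\right) = \left(V + \left(-6\right)^{2}\right) \left(-42\right) = \left(V + 36\right) \left(-42\right) = \left(36 + V\right) \left(-42\right) = -1512 - 42 V$)
$H{\left(B{\left(8,5 \right)},2 \right)} - -9365 = \left(-1512 - 84\right) - -9365 = \left(-1512 - 84\right) + 9365 = -1596 + 9365 = 7769$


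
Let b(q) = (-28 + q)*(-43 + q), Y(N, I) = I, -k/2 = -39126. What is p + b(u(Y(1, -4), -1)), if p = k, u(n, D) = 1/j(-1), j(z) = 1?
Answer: 79386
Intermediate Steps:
k = 78252 (k = -2*(-39126) = 78252)
u(n, D) = 1 (u(n, D) = 1/1 = 1)
p = 78252
b(q) = (-43 + q)*(-28 + q)
p + b(u(Y(1, -4), -1)) = 78252 + (1204 + 1² - 71*1) = 78252 + (1204 + 1 - 71) = 78252 + 1134 = 79386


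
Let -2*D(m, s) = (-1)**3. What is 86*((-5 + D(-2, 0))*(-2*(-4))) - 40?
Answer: -3136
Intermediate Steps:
D(m, s) = 1/2 (D(m, s) = -1/2*(-1)**3 = -1/2*(-1) = 1/2)
86*((-5 + D(-2, 0))*(-2*(-4))) - 40 = 86*((-5 + 1/2)*(-2*(-4))) - 40 = 86*(-9/2*8) - 40 = 86*(-36) - 40 = -3096 - 40 = -3136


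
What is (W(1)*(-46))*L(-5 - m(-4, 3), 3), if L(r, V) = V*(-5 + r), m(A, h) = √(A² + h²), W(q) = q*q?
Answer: 2070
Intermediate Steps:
W(q) = q²
(W(1)*(-46))*L(-5 - m(-4, 3), 3) = (1²*(-46))*(3*(-5 + (-5 - √((-4)² + 3²)))) = (1*(-46))*(3*(-5 + (-5 - √(16 + 9)))) = -138*(-5 + (-5 - √25)) = -138*(-5 + (-5 - 1*5)) = -138*(-5 + (-5 - 5)) = -138*(-5 - 10) = -138*(-15) = -46*(-45) = 2070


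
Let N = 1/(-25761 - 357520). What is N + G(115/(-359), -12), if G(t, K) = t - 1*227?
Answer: -31278796207/137597879 ≈ -227.32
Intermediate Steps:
G(t, K) = -227 + t (G(t, K) = t - 227 = -227 + t)
N = -1/383281 (N = 1/(-383281) = -1/383281 ≈ -2.6091e-6)
N + G(115/(-359), -12) = -1/383281 + (-227 + 115/(-359)) = -1/383281 + (-227 + 115*(-1/359)) = -1/383281 + (-227 - 115/359) = -1/383281 - 81608/359 = -31278796207/137597879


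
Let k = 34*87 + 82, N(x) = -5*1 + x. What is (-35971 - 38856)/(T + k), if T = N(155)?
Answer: -74827/3190 ≈ -23.457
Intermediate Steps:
N(x) = -5 + x
k = 3040 (k = 2958 + 82 = 3040)
T = 150 (T = -5 + 155 = 150)
(-35971 - 38856)/(T + k) = (-35971 - 38856)/(150 + 3040) = -74827/3190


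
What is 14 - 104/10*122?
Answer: -6274/5 ≈ -1254.8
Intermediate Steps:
14 - 104/10*122 = 14 - 104*⅒*122 = 14 - 52/5*122 = 14 - 6344/5 = -6274/5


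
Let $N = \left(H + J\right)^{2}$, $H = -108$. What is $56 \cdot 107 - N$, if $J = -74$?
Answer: $-27132$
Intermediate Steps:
$N = 33124$ ($N = \left(-108 - 74\right)^{2} = \left(-182\right)^{2} = 33124$)
$56 \cdot 107 - N = 56 \cdot 107 - 33124 = 5992 - 33124 = -27132$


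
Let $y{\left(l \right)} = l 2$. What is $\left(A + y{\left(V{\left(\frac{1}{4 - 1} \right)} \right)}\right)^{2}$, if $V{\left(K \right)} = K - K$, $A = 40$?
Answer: $1600$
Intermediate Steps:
$V{\left(K \right)} = 0$
$y{\left(l \right)} = 2 l$
$\left(A + y{\left(V{\left(\frac{1}{4 - 1} \right)} \right)}\right)^{2} = \left(40 + 2 \cdot 0\right)^{2} = \left(40 + 0\right)^{2} = 40^{2} = 1600$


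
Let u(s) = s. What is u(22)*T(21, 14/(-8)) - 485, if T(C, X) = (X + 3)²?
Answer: -3605/8 ≈ -450.63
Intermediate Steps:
T(C, X) = (3 + X)²
u(22)*T(21, 14/(-8)) - 485 = 22*(3 + 14/(-8))² - 485 = 22*(3 + 14*(-⅛))² - 485 = 22*(3 - 7/4)² - 485 = 22*(5/4)² - 485 = 22*(25/16) - 485 = 275/8 - 485 = -3605/8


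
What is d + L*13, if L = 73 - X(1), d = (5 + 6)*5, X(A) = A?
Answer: 991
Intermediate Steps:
d = 55 (d = 11*5 = 55)
L = 72 (L = 73 - 1*1 = 73 - 1 = 72)
d + L*13 = 55 + 72*13 = 55 + 936 = 991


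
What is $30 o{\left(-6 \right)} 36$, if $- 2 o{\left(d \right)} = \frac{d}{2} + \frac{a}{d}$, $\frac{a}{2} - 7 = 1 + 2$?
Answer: $3420$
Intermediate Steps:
$a = 20$ ($a = 14 + 2 \left(1 + 2\right) = 14 + 2 \cdot 3 = 14 + 6 = 20$)
$o{\left(d \right)} = - \frac{10}{d} - \frac{d}{4}$ ($o{\left(d \right)} = - \frac{\frac{d}{2} + \frac{20}{d}}{2} = - \frac{10}{d} - \frac{d}{4}$)
$30 o{\left(-6 \right)} 36 = 30 \left(- \frac{10}{-6} - - \frac{3}{2}\right) 36 = 30 \left(\left(-10\right) \left(- \frac{1}{6}\right) + \frac{3}{2}\right) 36 = 30 \left(\frac{5}{3} + \frac{3}{2}\right) 36 = 30 \cdot \frac{19}{6} \cdot 36 = 95 \cdot 36 = 3420$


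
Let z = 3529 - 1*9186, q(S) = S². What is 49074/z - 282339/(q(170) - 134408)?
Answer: -3580507869/596858756 ≈ -5.9989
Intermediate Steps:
z = -5657 (z = 3529 - 9186 = -5657)
49074/z - 282339/(q(170) - 134408) = 49074/(-5657) - 282339/(170² - 134408) = 49074*(-1/5657) - 282339/(28900 - 134408) = -49074/5657 - 282339/(-105508) = -49074/5657 - 282339*(-1/105508) = -49074/5657 + 282339/105508 = -3580507869/596858756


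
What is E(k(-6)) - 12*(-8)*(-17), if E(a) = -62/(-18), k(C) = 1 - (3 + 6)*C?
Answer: -14657/9 ≈ -1628.6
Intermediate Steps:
k(C) = 1 - 9*C
E(a) = 31/9 (E(a) = -62*(-1/18) = 31/9)
E(k(-6)) - 12*(-8)*(-17) = 31/9 - 12*(-8)*(-17) = 31/9 + 96*(-17) = 31/9 - 1632 = -14657/9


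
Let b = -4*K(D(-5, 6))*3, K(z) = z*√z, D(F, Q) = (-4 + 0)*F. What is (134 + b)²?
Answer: 1169956 - 128640*√5 ≈ 8.8231e+5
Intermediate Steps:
D(F, Q) = -4*F
K(z) = z^(3/2)
b = -480*√5 (b = -4*40*√5*3 = -160*√5*3 = -480*√5 ≈ -1073.3)
(134 + b)² = (134 - 480*√5)²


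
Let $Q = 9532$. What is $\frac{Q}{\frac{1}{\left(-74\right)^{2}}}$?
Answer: $52197232$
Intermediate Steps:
$\frac{Q}{\frac{1}{\left(-74\right)^{2}}} = \frac{9532}{\frac{1}{\left(-74\right)^{2}}} = \frac{9532}{\frac{1}{5476}} = 9532 \frac{1}{\frac{1}{5476}} = 9532 \cdot 5476 = 52197232$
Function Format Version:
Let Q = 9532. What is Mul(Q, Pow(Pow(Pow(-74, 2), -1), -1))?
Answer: 52197232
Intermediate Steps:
Mul(Q, Pow(Pow(Pow(-74, 2), -1), -1)) = Mul(9532, Pow(Pow(Pow(-74, 2), -1), -1)) = Mul(9532, Pow(Pow(5476, -1), -1)) = Mul(9532, Pow(Rational(1, 5476), -1)) = Mul(9532, 5476) = 52197232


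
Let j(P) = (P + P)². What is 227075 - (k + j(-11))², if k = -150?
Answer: 115519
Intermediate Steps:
j(P) = 4*P² (j(P) = (2*P)² = 4*P²)
227075 - (k + j(-11))² = 227075 - (-150 + 4*(-11)²)² = 227075 - (-150 + 4*121)² = 227075 - (-150 + 484)² = 227075 - 1*334² = 227075 - 1*111556 = 227075 - 111556 = 115519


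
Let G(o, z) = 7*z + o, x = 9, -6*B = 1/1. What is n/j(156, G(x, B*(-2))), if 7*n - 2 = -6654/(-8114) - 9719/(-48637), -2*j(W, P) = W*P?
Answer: -148971475/305254518023 ≈ -0.00048802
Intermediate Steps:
B = -⅙ (B = -⅙/1 = -⅙*1 = -⅙ ≈ -0.16667)
G(o, z) = o + 7*z
j(W, P) = -P*W/2 (j(W, P) = -W*P/2 = -P*W/2)
n = 595885900/1381242163 (n = 2/7 + (-6654/(-8114) - 9719/(-48637))/7 = 2/7 + (-6654*(-1/8114) - 9719*(-1/48637))/7 = 2/7 + (3327/4057 + 9719/48637)/7 = 2/7 + (⅐)*(201245282/197320309) = 2/7 + 28749326/197320309 = 595885900/1381242163 ≈ 0.43141)
n/j(156, G(x, B*(-2))) = 595885900/(1381242163*((-½*(9 + 7*(-⅙*(-2)))*156))) = 595885900/(1381242163*((-½*(9 + 7*(⅓))*156))) = 595885900/(1381242163*((-½*(9 + 7/3)*156))) = 595885900/(1381242163*((-½*34/3*156))) = (595885900/1381242163)/(-884) = (595885900/1381242163)*(-1/884) = -148971475/305254518023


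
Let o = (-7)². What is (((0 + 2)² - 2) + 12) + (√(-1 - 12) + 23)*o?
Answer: 1141 + 49*I*√13 ≈ 1141.0 + 176.67*I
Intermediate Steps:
o = 49
(((0 + 2)² - 2) + 12) + (√(-1 - 12) + 23)*o = (((0 + 2)² - 2) + 12) + (√(-1 - 12) + 23)*49 = ((2² - 2) + 12) + (√(-13) + 23)*49 = ((4 - 2) + 12) + (I*√13 + 23)*49 = (2 + 12) + (23 + I*√13)*49 = 14 + (1127 + 49*I*√13) = 1141 + 49*I*√13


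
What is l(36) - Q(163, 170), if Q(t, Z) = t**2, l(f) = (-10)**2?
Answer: -26469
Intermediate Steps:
l(f) = 100
l(36) - Q(163, 170) = 100 - 1*163**2 = 100 - 1*26569 = 100 - 26569 = -26469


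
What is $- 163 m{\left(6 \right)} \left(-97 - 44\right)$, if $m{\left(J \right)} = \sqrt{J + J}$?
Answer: $45966 \sqrt{3} \approx 79616.0$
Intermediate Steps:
$m{\left(J \right)} = \sqrt{2} \sqrt{J}$ ($m{\left(J \right)} = \sqrt{2 J} = \sqrt{2} \sqrt{J}$)
$- 163 m{\left(6 \right)} \left(-97 - 44\right) = - 163 \sqrt{2} \sqrt{6} \left(-97 - 44\right) = - 163 \cdot 2 \sqrt{3} \left(-97 - 44\right) = - 326 \sqrt{3} \left(-141\right) = 45966 \sqrt{3}$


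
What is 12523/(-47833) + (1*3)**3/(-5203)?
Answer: -66448660/248875099 ≈ -0.26700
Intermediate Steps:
12523/(-47833) + (1*3)**3/(-5203) = 12523*(-1/47833) + 3**3*(-1/5203) = -12523/47833 + 27*(-1/5203) = -12523/47833 - 27/5203 = -66448660/248875099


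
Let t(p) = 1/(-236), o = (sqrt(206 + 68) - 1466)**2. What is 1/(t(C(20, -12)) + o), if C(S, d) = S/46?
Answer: 119714653044/257187075650836145 + 163300672*sqrt(274)/257187075650836145 ≈ 4.7599e-7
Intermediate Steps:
C(S, d) = S/46 (C(S, d) = S*(1/46) = S/46)
o = (-1466 + sqrt(274))**2 (o = (sqrt(274) - 1466)**2 = (-1466 + sqrt(274))**2 ≈ 2.1009e+6)
t(p) = -1/236
1/(t(C(20, -12)) + o) = 1/(-1/236 + (1466 - sqrt(274))**2)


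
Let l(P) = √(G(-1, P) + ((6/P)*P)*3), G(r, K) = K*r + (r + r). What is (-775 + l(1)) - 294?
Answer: -1069 + √15 ≈ -1065.1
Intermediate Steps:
G(r, K) = 2*r + K*r (G(r, K) = K*r + 2*r = 2*r + K*r)
l(P) = √(16 - P) (l(P) = √(-(2 + P) + ((6/P)*P)*3) = √((-2 - P) + 6*3) = √((-2 - P) + 18) = √(16 - P))
(-775 + l(1)) - 294 = (-775 + √(16 - 1*1)) - 294 = (-775 + √(16 - 1)) - 294 = (-775 + √15) - 294 = -1069 + √15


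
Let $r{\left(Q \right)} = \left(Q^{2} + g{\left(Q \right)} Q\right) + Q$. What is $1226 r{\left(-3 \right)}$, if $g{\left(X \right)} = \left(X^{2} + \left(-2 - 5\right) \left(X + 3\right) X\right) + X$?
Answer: $-14712$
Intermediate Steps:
$g{\left(X \right)} = X + X^{2} + X \left(-21 - 7 X\right)$ ($g{\left(X \right)} = \left(X^{2} + - 7 \left(3 + X\right) X\right) + X = \left(X^{2} + \left(-21 - 7 X\right) X\right) + X = \left(X^{2} + X \left(-21 - 7 X\right)\right) + X = X + X^{2} + X \left(-21 - 7 X\right)$)
$r{\left(Q \right)} = Q + Q^{2} - 2 Q^{2} \left(10 + 3 Q\right)$ ($r{\left(Q \right)} = \left(Q^{2} + - 2 Q \left(10 + 3 Q\right) Q\right) + Q = \left(Q^{2} - 2 Q^{2} \left(10 + 3 Q\right)\right) + Q = Q + Q^{2} - 2 Q^{2} \left(10 + 3 Q\right)$)
$1226 r{\left(-3 \right)} = 1226 \left(- 3 \left(1 - -57 - 6 \left(-3\right)^{2}\right)\right) = 1226 \left(- 3 \left(1 + 57 - 54\right)\right) = 1226 \left(\left(-3\right) 4\right) = 1226 \left(-12\right) = -14712$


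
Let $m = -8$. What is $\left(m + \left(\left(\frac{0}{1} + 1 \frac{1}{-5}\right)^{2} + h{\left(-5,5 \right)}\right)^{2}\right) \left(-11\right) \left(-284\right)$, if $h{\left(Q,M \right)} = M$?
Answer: $\frac{33976624}{625} \approx 54363.0$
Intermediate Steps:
$\left(m + \left(\left(\frac{0}{1} + 1 \frac{1}{-5}\right)^{2} + h{\left(-5,5 \right)}\right)^{2}\right) \left(-11\right) \left(-284\right) = \left(-8 + \left(\left(\frac{0}{1} + 1 \frac{1}{-5}\right)^{2} + 5\right)^{2}\right) \left(-11\right) \left(-284\right) = \left(-8 + \left(\left(0 \cdot 1 + 1 \left(- \frac{1}{5}\right)\right)^{2} + 5\right)^{2}\right) \left(-11\right) \left(-284\right) = \left(-8 + \left(\left(0 - \frac{1}{5}\right)^{2} + 5\right)^{2}\right) \left(-11\right) \left(-284\right) = \left(-8 + \left(\left(- \frac{1}{5}\right)^{2} + 5\right)^{2}\right) \left(-11\right) \left(-284\right) = \left(-8 + \left(\frac{1}{25} + 5\right)^{2}\right) \left(-11\right) \left(-284\right) = \left(-8 + \left(\frac{126}{25}\right)^{2}\right) \left(-11\right) \left(-284\right) = \left(-8 + \frac{15876}{625}\right) \left(-11\right) \left(-284\right) = \frac{10876}{625} \left(-11\right) \left(-284\right) = \left(- \frac{119636}{625}\right) \left(-284\right) = \frac{33976624}{625}$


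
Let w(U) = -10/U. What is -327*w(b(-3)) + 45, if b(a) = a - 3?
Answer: -500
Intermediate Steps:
b(a) = -3 + a
-327*w(b(-3)) + 45 = -(-3270)/(-3 - 3) + 45 = -(-3270)/(-6) + 45 = -(-3270)*(-1)/6 + 45 = -327*5/3 + 45 = -545 + 45 = -500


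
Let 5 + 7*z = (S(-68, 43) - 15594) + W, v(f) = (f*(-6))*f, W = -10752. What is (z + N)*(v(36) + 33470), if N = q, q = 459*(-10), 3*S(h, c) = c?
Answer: -4506727600/21 ≈ -2.1461e+8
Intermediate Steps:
S(h, c) = c/3
v(f) = -6*f² (v(f) = (-6*f)*f = -6*f²)
q = -4590
N = -4590
z = -79010/21 (z = -5/7 + (((⅓)*43 - 15594) - 10752)/7 = -5/7 + ((43/3 - 15594) - 10752)/7 = -5/7 + (-46739/3 - 10752)/7 = -5/7 + (⅐)*(-78995/3) = -5/7 - 11285/3 = -79010/21 ≈ -3762.4)
(z + N)*(v(36) + 33470) = (-79010/21 - 4590)*(-6*36² + 33470) = -175400*(-6*1296 + 33470)/21 = -175400*(-7776 + 33470)/21 = -175400/21*25694 = -4506727600/21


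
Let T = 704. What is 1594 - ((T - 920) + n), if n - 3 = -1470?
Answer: 3277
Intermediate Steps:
n = -1467 (n = 3 - 1470 = -1467)
1594 - ((T - 920) + n) = 1594 - ((704 - 920) - 1467) = 1594 - (-216 - 1467) = 1594 - 1*(-1683) = 1594 + 1683 = 3277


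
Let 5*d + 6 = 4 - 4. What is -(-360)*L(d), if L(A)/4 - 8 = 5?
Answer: 18720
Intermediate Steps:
d = -6/5 (d = -6/5 + (4 - 4)/5 = -6/5 + (⅕)*0 = -6/5 + 0 = -6/5 ≈ -1.2000)
L(A) = 52 (L(A) = 32 + 4*5 = 32 + 20 = 52)
-(-360)*L(d) = -(-360)*52 = -1*(-18720) = 18720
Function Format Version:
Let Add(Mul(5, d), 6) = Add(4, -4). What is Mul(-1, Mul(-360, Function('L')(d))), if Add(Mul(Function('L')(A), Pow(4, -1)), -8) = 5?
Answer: 18720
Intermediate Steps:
d = Rational(-6, 5) (d = Add(Rational(-6, 5), Mul(Rational(1, 5), Add(4, -4))) = Add(Rational(-6, 5), Mul(Rational(1, 5), 0)) = Add(Rational(-6, 5), 0) = Rational(-6, 5) ≈ -1.2000)
Function('L')(A) = 52 (Function('L')(A) = Add(32, Mul(4, 5)) = Add(32, 20) = 52)
Mul(-1, Mul(-360, Function('L')(d))) = Mul(-1, Mul(-360, 52)) = Mul(-1, -18720) = 18720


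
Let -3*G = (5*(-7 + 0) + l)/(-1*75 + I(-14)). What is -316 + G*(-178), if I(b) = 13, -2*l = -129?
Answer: -64027/186 ≈ -344.23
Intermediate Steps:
l = 129/2 (l = -1/2*(-129) = 129/2 ≈ 64.500)
G = 59/372 (G = -(5*(-7 + 0) + 129/2)/(3*(-1*75 + 13)) = -(5*(-7) + 129/2)/(3*(-75 + 13)) = -(-35 + 129/2)/(3*(-62)) = -59*(-1)/(6*62) = -1/3*(-59/124) = 59/372 ≈ 0.15860)
-316 + G*(-178) = -316 + (59/372)*(-178) = -316 - 5251/186 = -64027/186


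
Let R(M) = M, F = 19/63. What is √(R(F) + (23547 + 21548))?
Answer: 2*√4971757/21 ≈ 212.36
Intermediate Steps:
F = 19/63 (F = 19*(1/63) = 19/63 ≈ 0.30159)
√(R(F) + (23547 + 21548)) = √(19/63 + (23547 + 21548)) = √(19/63 + 45095) = √(2841004/63) = 2*√4971757/21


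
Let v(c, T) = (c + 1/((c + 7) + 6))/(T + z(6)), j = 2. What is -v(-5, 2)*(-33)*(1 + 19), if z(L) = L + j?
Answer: -1287/4 ≈ -321.75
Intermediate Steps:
z(L) = 2 + L (z(L) = L + 2 = 2 + L)
v(c, T) = (c + 1/(13 + c))/(8 + T) (v(c, T) = (c + 1/((c + 7) + 6))/(T + (2 + 6)) = (c + 1/((7 + c) + 6))/(T + 8) = (c + 1/(13 + c))/(8 + T))
-v(-5, 2)*(-33)*(1 + 19) = -((1 + (-5)² + 13*(-5))/(104 + 8*(-5) + 13*2 + 2*(-5)))*(-33)*(1 + 19) = -((1 + 25 - 65)/(104 - 40 + 26 - 10))*(-33)*20 = -(-39/80)*(-33)*20 = -((1/80)*(-39))*(-33)*20 = -(-39/80*(-33))*20 = -1287*20/80 = -1*1287/4 = -1287/4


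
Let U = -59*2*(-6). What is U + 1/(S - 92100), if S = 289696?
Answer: 139897969/197596 ≈ 708.00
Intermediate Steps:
U = 708 (U = -118*(-6) = 708)
U + 1/(S - 92100) = 708 + 1/(289696 - 92100) = 708 + 1/197596 = 139897969/197596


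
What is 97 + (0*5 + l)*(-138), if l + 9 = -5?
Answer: 2029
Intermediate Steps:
l = -14 (l = -9 - 5 = -14)
97 + (0*5 + l)*(-138) = 97 + (0*5 - 14)*(-138) = 97 + (0 - 14)*(-138) = 97 - 14*(-138) = 97 + 1932 = 2029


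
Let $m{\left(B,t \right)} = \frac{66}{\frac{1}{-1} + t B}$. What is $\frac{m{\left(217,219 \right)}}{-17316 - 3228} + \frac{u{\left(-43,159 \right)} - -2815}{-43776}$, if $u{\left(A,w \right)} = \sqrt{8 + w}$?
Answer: $- \frac{7156939529}{111297284352} - \frac{\sqrt{167}}{43776} \approx -0.0646$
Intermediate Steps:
$m{\left(B,t \right)} = \frac{66}{-1 + B t}$
$\frac{m{\left(217,219 \right)}}{-17316 - 3228} + \frac{u{\left(-43,159 \right)} - -2815}{-43776} = \frac{66 \frac{1}{-1 + 217 \cdot 219}}{-17316 - 3228} + \frac{\sqrt{8 + 159} - -2815}{-43776} = \frac{66 \frac{1}{-1 + 47523}}{-17316 - 3228} + \left(\sqrt{167} + 2815\right) \left(- \frac{1}{43776}\right) = \frac{66 \cdot \frac{1}{47522}}{-20544} + \left(2815 + \sqrt{167}\right) \left(- \frac{1}{43776}\right) = 66 \cdot \frac{1}{47522} \left(- \frac{1}{20544}\right) - \left(\frac{2815}{43776} + \frac{\sqrt{167}}{43776}\right) = \frac{33}{23761} \left(- \frac{1}{20544}\right) - \left(\frac{2815}{43776} + \frac{\sqrt{167}}{43776}\right) = - \frac{11}{162715328} - \left(\frac{2815}{43776} + \frac{\sqrt{167}}{43776}\right) = - \frac{7156939529}{111297284352} - \frac{\sqrt{167}}{43776}$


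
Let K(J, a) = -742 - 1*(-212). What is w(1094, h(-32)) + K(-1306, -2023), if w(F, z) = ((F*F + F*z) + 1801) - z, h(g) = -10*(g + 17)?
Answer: 1362057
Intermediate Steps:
h(g) = -170 - 10*g (h(g) = -10*(17 + g) = -170 - 10*g)
w(F, z) = 1801 + F**2 - z + F*z (w(F, z) = ((F**2 + F*z) + 1801) - z = (1801 + F**2 + F*z) - z = 1801 + F**2 - z + F*z)
K(J, a) = -530 (K(J, a) = -742 + 212 = -530)
w(1094, h(-32)) + K(-1306, -2023) = (1801 + 1094**2 - (-170 - 10*(-32)) + 1094*(-170 - 10*(-32))) - 530 = (1801 + 1196836 - (-170 + 320) + 1094*(-170 + 320)) - 530 = (1801 + 1196836 - 1*150 + 1094*150) - 530 = (1801 + 1196836 - 150 + 164100) - 530 = 1362587 - 530 = 1362057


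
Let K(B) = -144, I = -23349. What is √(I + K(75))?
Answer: I*√23493 ≈ 153.27*I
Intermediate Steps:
√(I + K(75)) = √(-23349 - 144) = √(-23493) = I*√23493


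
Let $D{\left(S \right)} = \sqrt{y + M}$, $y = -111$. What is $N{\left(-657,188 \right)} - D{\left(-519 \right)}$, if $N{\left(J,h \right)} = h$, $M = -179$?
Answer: $188 - i \sqrt{290} \approx 188.0 - 17.029 i$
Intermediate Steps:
$D{\left(S \right)} = i \sqrt{290}$ ($D{\left(S \right)} = \sqrt{-111 - 179} = \sqrt{-290} = i \sqrt{290}$)
$N{\left(-657,188 \right)} - D{\left(-519 \right)} = 188 - i \sqrt{290}$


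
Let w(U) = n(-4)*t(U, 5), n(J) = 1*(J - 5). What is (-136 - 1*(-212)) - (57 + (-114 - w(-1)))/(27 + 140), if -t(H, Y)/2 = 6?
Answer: 12857/167 ≈ 76.988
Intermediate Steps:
t(H, Y) = -12 (t(H, Y) = -2*6 = -12)
n(J) = -5 + J (n(J) = 1*(-5 + J) = -5 + J)
w(U) = 108 (w(U) = (-5 - 4)*(-12) = -9*(-12) = 108)
(-136 - 1*(-212)) - (57 + (-114 - w(-1)))/(27 + 140) = (-136 - 1*(-212)) - (57 + (-114 - 1*108))/(27 + 140) = (-136 + 212) - (57 + (-114 - 108))/167 = 76 - (57 - 222)/167 = 76 - (-165)/167 = 76 - 1*(-165/167) = 76 + 165/167 = 12857/167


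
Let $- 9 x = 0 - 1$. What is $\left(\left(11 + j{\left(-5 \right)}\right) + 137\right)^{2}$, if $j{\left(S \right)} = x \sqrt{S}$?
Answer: $\frac{\left(1332 + i \sqrt{5}\right)^{2}}{81} \approx 21904.0 + 73.542 i$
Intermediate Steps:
$x = \frac{1}{9}$ ($x = - \frac{0 - 1}{9} = \left(- \frac{1}{9}\right) \left(-1\right) = \frac{1}{9} \approx 0.11111$)
$j{\left(S \right)} = \frac{\sqrt{S}}{9}$
$\left(\left(11 + j{\left(-5 \right)}\right) + 137\right)^{2} = \left(\left(11 + \frac{\sqrt{-5}}{9}\right) + 137\right)^{2} = \left(\left(11 + \frac{i \sqrt{5}}{9}\right) + 137\right)^{2} = \left(148 + \frac{i \sqrt{5}}{9}\right)^{2}$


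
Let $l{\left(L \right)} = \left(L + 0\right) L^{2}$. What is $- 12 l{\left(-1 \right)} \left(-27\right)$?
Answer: $-324$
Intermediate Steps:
$l{\left(L \right)} = L^{3}$ ($l{\left(L \right)} = L L^{2} = L^{3}$)
$- 12 l{\left(-1 \right)} \left(-27\right) = - 12 \left(-1\right)^{3} \left(-27\right) = \left(-12\right) \left(-1\right) \left(-27\right) = 12 \left(-27\right) = -324$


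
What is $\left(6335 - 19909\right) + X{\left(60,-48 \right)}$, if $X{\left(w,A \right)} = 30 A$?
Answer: $-15014$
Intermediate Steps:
$\left(6335 - 19909\right) + X{\left(60,-48 \right)} = \left(6335 - 19909\right) + 30 \left(-48\right) = -13574 - 1440 = -15014$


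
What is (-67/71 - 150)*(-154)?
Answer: 1650418/71 ≈ 23245.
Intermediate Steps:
(-67/71 - 150)*(-154) = -10717/71*(-154) = 1650418/71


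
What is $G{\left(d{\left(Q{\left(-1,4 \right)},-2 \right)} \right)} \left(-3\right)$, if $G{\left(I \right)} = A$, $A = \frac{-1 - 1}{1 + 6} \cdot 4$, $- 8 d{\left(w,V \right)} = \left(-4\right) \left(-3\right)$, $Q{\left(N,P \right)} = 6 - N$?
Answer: $\frac{24}{7} \approx 3.4286$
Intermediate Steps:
$d{\left(w,V \right)} = - \frac{3}{2}$ ($d{\left(w,V \right)} = - \frac{\left(-4\right) \left(-3\right)}{8} = \left(- \frac{1}{8}\right) 12 = - \frac{3}{2}$)
$A = - \frac{8}{7}$ ($A = - \frac{2}{7} \cdot 4 = \left(-2\right) \frac{1}{7} \cdot 4 = \left(- \frac{2}{7}\right) 4 = - \frac{8}{7} \approx -1.1429$)
$G{\left(I \right)} = - \frac{8}{7}$
$G{\left(d{\left(Q{\left(-1,4 \right)},-2 \right)} \right)} \left(-3\right) = \left(- \frac{8}{7}\right) \left(-3\right) = \frac{24}{7}$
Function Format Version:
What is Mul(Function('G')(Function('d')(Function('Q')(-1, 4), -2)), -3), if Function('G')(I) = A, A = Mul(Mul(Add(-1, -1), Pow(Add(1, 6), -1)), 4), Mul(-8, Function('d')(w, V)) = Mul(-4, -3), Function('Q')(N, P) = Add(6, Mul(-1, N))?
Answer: Rational(24, 7) ≈ 3.4286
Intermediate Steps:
Function('d')(w, V) = Rational(-3, 2) (Function('d')(w, V) = Mul(Rational(-1, 8), Mul(-4, -3)) = Mul(Rational(-1, 8), 12) = Rational(-3, 2))
A = Rational(-8, 7) (A = Mul(Mul(-2, Pow(7, -1)), 4) = Mul(Mul(-2, Rational(1, 7)), 4) = Mul(Rational(-2, 7), 4) = Rational(-8, 7) ≈ -1.1429)
Function('G')(I) = Rational(-8, 7)
Mul(Function('G')(Function('d')(Function('Q')(-1, 4), -2)), -3) = Mul(Rational(-8, 7), -3) = Rational(24, 7)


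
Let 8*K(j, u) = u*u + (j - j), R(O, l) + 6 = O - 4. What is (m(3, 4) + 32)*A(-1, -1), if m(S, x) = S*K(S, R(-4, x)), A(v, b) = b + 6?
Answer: 1055/2 ≈ 527.50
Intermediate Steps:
R(O, l) = -10 + O (R(O, l) = -6 + (O - 4) = -6 + (-4 + O) = -10 + O)
A(v, b) = 6 + b
K(j, u) = u²/8 (K(j, u) = (u*u + (j - j))/8 = (u² + 0)/8 = u²/8)
m(S, x) = 49*S/2 (m(S, x) = S*((-10 - 4)²/8) = S*((⅛)*(-14)²) = S*((⅛)*196) = S*(49/2) = 49*S/2)
(m(3, 4) + 32)*A(-1, -1) = ((49/2)*3 + 32)*(6 - 1) = (147/2 + 32)*5 = (211/2)*5 = 1055/2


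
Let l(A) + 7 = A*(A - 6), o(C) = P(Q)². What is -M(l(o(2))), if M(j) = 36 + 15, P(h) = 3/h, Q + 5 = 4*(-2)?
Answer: -51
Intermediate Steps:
Q = -13 (Q = -5 + 4*(-2) = -5 - 8 = -13)
o(C) = 9/169 (o(C) = (3/(-13))² = (3*(-1/13))² = (-3/13)² = 9/169)
l(A) = -7 + A*(-6 + A) (l(A) = -7 + A*(A - 6) = -7 + A*(-6 + A))
M(j) = 51
-M(l(o(2))) = -1*51 = -51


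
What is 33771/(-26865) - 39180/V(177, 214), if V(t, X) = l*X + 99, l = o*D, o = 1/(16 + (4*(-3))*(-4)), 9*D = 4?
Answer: -5068628239/12957885 ≈ -391.16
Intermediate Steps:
D = 4/9 (D = (1/9)*4 = 4/9 ≈ 0.44444)
o = 1/64 (o = 1/(16 - 12*(-4)) = 1/(16 + 48) = 1/64 ≈ 0.015625)
l = 1/144 (l = (1/64)*(4/9) = 1/144 ≈ 0.0069444)
V(t, X) = 99 + X/144 (V(t, X) = X/144 + 99 = 99 + X/144)
33771/(-26865) - 39180/V(177, 214) = 33771/(-26865) - 39180/(99 + (1/144)*214) = 33771*(-1/26865) - 39180/(99 + 107/72) = -11257/8955 - 39180/7235/72 = -11257/8955 - 39180*72/7235 = -11257/8955 - 564192/1447 = -5068628239/12957885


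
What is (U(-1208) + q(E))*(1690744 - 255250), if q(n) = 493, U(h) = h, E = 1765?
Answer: -1026378210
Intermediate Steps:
(U(-1208) + q(E))*(1690744 - 255250) = (-1208 + 493)*(1690744 - 255250) = -715*1435494 = -1026378210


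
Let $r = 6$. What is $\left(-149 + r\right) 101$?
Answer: $-14443$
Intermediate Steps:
$\left(-149 + r\right) 101 = \left(-149 + 6\right) 101 = \left(-143\right) 101 = -14443$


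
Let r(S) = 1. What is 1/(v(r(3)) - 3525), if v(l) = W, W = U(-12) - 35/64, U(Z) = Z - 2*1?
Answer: -64/226531 ≈ -0.00028252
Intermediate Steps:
U(Z) = -2 + Z (U(Z) = Z - 2 = -2 + Z)
W = -931/64 (W = (-2 - 12) - 35/64 = -14 - 35/64 = -931/64 ≈ -14.547)
v(l) = -931/64
1/(v(r(3)) - 3525) = 1/(-931/64 - 3525) = 1/(-226531/64) = -64/226531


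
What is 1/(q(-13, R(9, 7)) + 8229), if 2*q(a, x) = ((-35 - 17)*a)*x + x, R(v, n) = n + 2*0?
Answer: 2/21197 ≈ 9.4353e-5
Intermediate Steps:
R(v, n) = n (R(v, n) = n + 0 = n)
q(a, x) = x/2 - 26*a*x (q(a, x) = (((-35 - 17)*a)*x + x)/2 = ((-52*a)*x + x)/2 = (-52*a*x + x)/2 = (x - 52*a*x)/2 = x/2 - 26*a*x)
1/(q(-13, R(9, 7)) + 8229) = 1/((1/2)*7*(1 - 52*(-13)) + 8229) = 1/((1/2)*7*(1 + 676) + 8229) = 1/((1/2)*7*677 + 8229) = 1/(4739/2 + 8229) = 1/(21197/2) = 2/21197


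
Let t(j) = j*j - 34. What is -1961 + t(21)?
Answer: -1554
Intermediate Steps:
t(j) = -34 + j² (t(j) = j² - 34 = -34 + j²)
-1961 + t(21) = -1961 + (-34 + 21²) = -1961 + (-34 + 441) = -1961 + 407 = -1554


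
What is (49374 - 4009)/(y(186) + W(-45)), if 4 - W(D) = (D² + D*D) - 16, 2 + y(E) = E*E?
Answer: 45365/30564 ≈ 1.4843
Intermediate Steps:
y(E) = -2 + E² (y(E) = -2 + E*E = -2 + E²)
W(D) = 20 - 2*D² (W(D) = 4 - ((D² + D*D) - 16) = 4 - ((D² + D²) - 16) = 4 - (2*D² - 16) = 4 - (-16 + 2*D²) = 4 + (16 - 2*D²) = 20 - 2*D²)
(49374 - 4009)/(y(186) + W(-45)) = (49374 - 4009)/((-2 + 186²) + (20 - 2*(-45)²)) = 45365/((-2 + 34596) + (20 - 2*2025)) = 45365/(34594 + (20 - 4050)) = 45365/(34594 - 4030) = 45365/30564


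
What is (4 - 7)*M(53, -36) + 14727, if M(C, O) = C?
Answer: 14568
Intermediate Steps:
(4 - 7)*M(53, -36) + 14727 = (4 - 7)*53 + 14727 = -3*53 + 14727 = -159 + 14727 = 14568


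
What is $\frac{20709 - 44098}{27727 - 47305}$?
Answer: $\frac{23389}{19578} \approx 1.1947$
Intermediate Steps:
$\frac{20709 - 44098}{27727 - 47305} = - \frac{23389}{-19578} = \left(-23389\right) \left(- \frac{1}{19578}\right) = \frac{23389}{19578}$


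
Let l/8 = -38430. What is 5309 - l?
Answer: 312749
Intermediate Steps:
l = -307440 (l = 8*(-38430) = -307440)
5309 - l = 5309 - 1*(-307440) = 5309 + 307440 = 312749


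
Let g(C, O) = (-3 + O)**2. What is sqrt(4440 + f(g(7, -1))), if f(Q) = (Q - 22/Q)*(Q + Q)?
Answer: 2*sqrt(1227) ≈ 70.057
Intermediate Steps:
f(Q) = 2*Q*(Q - 22/Q) (f(Q) = (Q - 22/Q)*(2*Q) = 2*Q*(Q - 22/Q))
sqrt(4440 + f(g(7, -1))) = sqrt(4440 + (-44 + 2*((-3 - 1)**2)**2)) = sqrt(4440 + (-44 + 2*((-4)**2)**2)) = sqrt(4440 + (-44 + 2*16**2)) = sqrt(4440 + (-44 + 2*256)) = sqrt(4440 + (-44 + 512)) = sqrt(4440 + 468) = sqrt(4908) = 2*sqrt(1227)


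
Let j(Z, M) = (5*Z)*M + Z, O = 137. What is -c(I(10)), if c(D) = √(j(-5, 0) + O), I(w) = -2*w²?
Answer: -2*√33 ≈ -11.489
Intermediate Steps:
j(Z, M) = Z + 5*M*Z (j(Z, M) = 5*M*Z + Z = Z + 5*M*Z)
c(D) = 2*√33 (c(D) = √(-5*(1 + 5*0) + 137) = √(-5*(1 + 0) + 137) = √(-5*1 + 137) = √(-5 + 137) = √132 = 2*√33)
-c(I(10)) = -2*√33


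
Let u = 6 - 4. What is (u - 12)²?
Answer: 100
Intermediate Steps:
u = 2
(u - 12)² = (2 - 12)² = (-10)² = 100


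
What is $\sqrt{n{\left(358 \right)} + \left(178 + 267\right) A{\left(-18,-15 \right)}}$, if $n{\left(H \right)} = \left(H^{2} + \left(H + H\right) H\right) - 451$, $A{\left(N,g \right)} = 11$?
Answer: $2 \sqrt{97234} \approx 623.65$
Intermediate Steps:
$n{\left(H \right)} = -451 + 3 H^{2}$ ($n{\left(H \right)} = \left(H^{2} + 2 H H\right) - 451 = \left(H^{2} + 2 H^{2}\right) - 451 = 3 H^{2} - 451 = -451 + 3 H^{2}$)
$\sqrt{n{\left(358 \right)} + \left(178 + 267\right) A{\left(-18,-15 \right)}} = \sqrt{\left(-451 + 3 \cdot 358^{2}\right) + \left(178 + 267\right) 11} = \sqrt{\left(-451 + 3 \cdot 128164\right) + 445 \cdot 11} = \sqrt{\left(-451 + 384492\right) + 4895} = \sqrt{384041 + 4895} = \sqrt{388936} = 2 \sqrt{97234}$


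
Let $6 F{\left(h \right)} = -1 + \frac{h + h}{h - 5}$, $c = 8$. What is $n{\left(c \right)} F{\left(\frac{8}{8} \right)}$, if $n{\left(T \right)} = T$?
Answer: $-2$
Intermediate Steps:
$F{\left(h \right)} = - \frac{1}{6} + \frac{h}{3 \left(-5 + h\right)}$ ($F{\left(h \right)} = \frac{-1 + \frac{h + h}{h - 5}}{6} = \frac{-1 + \frac{2 h}{-5 + h}}{6} = - \frac{1}{6} + \frac{h}{3 \left(-5 + h\right)}$)
$n{\left(c \right)} F{\left(\frac{8}{8} \right)} = 8 \frac{5 + \frac{8}{8}}{6 \left(-5 + \frac{8}{8}\right)} = 8 \frac{5 + 8 \cdot \frac{1}{8}}{6 \left(-5 + 8 \cdot \frac{1}{8}\right)} = 8 \frac{5 + 1}{6 \left(-5 + 1\right)} = 8 \cdot \frac{1}{6} \frac{1}{-4} \cdot 6 = 8 \cdot \frac{1}{6} \left(- \frac{1}{4}\right) 6 = 8 \left(- \frac{1}{4}\right) = -2$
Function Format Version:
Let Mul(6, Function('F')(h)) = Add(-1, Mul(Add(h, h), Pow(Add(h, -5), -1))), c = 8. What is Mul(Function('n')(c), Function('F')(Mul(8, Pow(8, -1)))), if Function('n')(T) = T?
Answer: -2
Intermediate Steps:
Function('F')(h) = Add(Rational(-1, 6), Mul(Rational(1, 3), h, Pow(Add(-5, h), -1))) (Function('F')(h) = Mul(Rational(1, 6), Add(-1, Mul(Add(h, h), Pow(Add(h, -5), -1)))) = Mul(Rational(1, 6), Add(-1, Mul(Mul(2, h), Pow(Add(-5, h), -1)))) = Mul(Rational(1, 6), Add(-1, Mul(2, h, Pow(Add(-5, h), -1)))) = Add(Rational(-1, 6), Mul(Rational(1, 3), h, Pow(Add(-5, h), -1))))
Mul(Function('n')(c), Function('F')(Mul(8, Pow(8, -1)))) = Mul(8, Mul(Rational(1, 6), Pow(Add(-5, Mul(8, Pow(8, -1))), -1), Add(5, Mul(8, Pow(8, -1))))) = Mul(8, Mul(Rational(1, 6), Pow(Add(-5, Mul(8, Rational(1, 8))), -1), Add(5, Mul(8, Rational(1, 8))))) = Mul(8, Mul(Rational(1, 6), Pow(Add(-5, 1), -1), Add(5, 1))) = Mul(8, Mul(Rational(1, 6), Pow(-4, -1), 6)) = Mul(8, Mul(Rational(1, 6), Rational(-1, 4), 6)) = Mul(8, Rational(-1, 4)) = -2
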